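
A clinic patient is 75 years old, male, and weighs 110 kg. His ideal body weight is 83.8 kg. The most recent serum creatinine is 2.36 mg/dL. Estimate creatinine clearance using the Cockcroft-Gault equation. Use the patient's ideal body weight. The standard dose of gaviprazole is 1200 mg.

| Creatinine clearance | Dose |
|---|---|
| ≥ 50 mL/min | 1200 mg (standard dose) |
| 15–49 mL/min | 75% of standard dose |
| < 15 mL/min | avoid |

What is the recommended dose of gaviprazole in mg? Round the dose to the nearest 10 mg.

900 mg

CrCl = (140 − 75) × 83.8 / (72 × 2.36) = 5447.0 / 169.92 ≈ 32.1 mL/min
CrCl ≈ 32 mL/min → bracket 15–49 mL/min.
75% of 1200 mg = 900 mg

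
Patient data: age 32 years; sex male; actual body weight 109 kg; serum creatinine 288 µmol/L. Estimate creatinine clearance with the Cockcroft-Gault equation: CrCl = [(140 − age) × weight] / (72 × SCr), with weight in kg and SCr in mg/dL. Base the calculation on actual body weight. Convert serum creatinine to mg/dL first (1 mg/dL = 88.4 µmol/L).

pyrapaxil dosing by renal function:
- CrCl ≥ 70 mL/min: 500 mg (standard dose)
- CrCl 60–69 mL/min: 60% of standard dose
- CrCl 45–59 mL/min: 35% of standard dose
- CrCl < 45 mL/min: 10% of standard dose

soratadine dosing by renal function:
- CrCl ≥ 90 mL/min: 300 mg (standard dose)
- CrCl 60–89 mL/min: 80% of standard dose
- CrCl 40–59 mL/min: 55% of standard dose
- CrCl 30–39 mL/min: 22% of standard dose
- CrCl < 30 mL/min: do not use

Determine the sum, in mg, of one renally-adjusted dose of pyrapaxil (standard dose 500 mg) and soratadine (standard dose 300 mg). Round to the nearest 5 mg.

340 mg

SCr = 288 / 88.4 = 3.258 mg/dL
CrCl = (140 − 32) × 109 / (72 × 3.258) = 11772.0 / 234.58 ≈ 50.2 mL/min
CrCl ≈ 50 mL/min.
pyrapaxil: 45–59 mL/min → 35% of 500 mg = 175 mg.
soratadine: 40–59 mL/min → 55% of 300 mg = 165 mg.
Total = 175 + 165 = 340 mg.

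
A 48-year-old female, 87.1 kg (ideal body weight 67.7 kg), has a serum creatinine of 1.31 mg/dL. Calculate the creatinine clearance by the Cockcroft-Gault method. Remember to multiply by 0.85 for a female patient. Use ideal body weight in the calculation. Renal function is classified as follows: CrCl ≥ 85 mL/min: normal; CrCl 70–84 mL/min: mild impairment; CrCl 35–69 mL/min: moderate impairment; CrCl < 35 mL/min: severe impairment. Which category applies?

moderate impairment

CrCl = (140 − 48) × 67.7 / (72 × 1.31) × 0.85 = 6228.4 / 94.32 × 0.85 ≈ 56.1 mL/min
56 mL/min falls in the 'moderate impairment' range.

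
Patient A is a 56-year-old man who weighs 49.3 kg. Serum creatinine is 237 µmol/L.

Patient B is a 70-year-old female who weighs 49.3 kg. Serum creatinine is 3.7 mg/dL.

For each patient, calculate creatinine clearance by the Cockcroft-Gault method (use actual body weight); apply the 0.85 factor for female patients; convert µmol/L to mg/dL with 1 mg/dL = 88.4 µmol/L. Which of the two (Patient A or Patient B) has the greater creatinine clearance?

Patient A

Patient A: SCr = 237 / 88.4 = 2.681 mg/dL
Patient A: CrCl = (140 − 56) × 49.3 / (72 × 2.681) = 4141.2 / 193.03 ≈ 21.5 mL/min
Patient B: CrCl = (140 − 70) × 49.3 / (72 × 3.7) × 0.85 = 3451.0 / 266.40 × 0.85 ≈ 11.0 mL/min
21.5 vs 11.0 mL/min → Patient A is higher.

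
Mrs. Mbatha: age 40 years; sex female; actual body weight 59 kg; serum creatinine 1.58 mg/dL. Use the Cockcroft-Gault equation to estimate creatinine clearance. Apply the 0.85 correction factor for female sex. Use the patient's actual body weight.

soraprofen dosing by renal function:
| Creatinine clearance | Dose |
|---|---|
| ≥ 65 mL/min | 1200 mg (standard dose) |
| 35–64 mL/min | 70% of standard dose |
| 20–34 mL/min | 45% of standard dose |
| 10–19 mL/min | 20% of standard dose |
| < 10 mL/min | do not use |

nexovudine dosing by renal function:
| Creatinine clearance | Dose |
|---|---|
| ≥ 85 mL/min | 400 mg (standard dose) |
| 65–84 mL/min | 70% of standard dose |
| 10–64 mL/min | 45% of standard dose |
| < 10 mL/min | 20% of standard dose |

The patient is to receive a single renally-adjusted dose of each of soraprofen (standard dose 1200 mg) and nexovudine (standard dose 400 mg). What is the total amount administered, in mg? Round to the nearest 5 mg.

CrCl = (140 − 40) × 59 / (72 × 1.58) × 0.85 = 5900.0 / 113.76 × 0.85 ≈ 44.1 mL/min
CrCl ≈ 44 mL/min.
soraprofen: 35–64 mL/min → 70% of 1200 mg = 840 mg.
nexovudine: 10–64 mL/min → 45% of 400 mg = 180 mg.
Total = 840 + 180 = 1020 mg.

1020 mg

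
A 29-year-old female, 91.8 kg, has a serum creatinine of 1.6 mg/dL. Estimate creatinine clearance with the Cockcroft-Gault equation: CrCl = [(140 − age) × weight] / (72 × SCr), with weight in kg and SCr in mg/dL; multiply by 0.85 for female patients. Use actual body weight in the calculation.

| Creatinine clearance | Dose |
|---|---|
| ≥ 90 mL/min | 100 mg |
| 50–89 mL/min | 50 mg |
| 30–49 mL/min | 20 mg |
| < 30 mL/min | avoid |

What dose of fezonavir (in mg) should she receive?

CrCl = (140 − 29) × 91.8 / (72 × 1.6) × 0.85 = 10189.8 / 115.20 × 0.85 ≈ 75.2 mL/min
CrCl ≈ 75 mL/min → bracket 50–89 mL/min.
Dose for this bracket: 50 mg.

50 mg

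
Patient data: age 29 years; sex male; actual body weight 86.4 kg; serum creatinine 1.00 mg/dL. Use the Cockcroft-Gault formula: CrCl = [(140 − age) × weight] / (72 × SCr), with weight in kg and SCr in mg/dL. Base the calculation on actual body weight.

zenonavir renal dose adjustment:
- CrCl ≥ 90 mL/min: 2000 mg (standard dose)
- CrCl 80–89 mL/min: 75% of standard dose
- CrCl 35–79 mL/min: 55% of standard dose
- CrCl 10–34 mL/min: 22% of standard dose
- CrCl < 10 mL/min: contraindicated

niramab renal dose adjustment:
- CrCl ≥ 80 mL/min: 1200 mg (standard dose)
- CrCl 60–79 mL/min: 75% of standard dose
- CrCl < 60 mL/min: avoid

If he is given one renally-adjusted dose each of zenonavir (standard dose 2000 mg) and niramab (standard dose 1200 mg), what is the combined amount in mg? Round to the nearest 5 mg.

3200 mg

CrCl = (140 − 29) × 86.4 / (72 × 1) = 9590.4 / 72.00 ≈ 133.2 mL/min
CrCl ≈ 133 mL/min.
zenonavir: ≥ 90 mL/min → 100% of 2000 mg = 2000 mg.
niramab: ≥ 80 mL/min → 100% of 1200 mg = 1200 mg.
Total = 2000 + 1200 = 3200 mg.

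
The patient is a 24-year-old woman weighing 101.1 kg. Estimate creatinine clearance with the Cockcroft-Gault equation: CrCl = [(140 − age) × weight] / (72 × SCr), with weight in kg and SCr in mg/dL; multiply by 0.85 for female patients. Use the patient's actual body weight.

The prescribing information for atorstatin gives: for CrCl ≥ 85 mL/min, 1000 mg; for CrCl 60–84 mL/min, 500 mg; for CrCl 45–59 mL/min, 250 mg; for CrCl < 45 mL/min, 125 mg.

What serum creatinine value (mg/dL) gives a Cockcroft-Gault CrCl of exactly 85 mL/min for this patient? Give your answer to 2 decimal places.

1.63 mg/dL

Standard dose requires CrCl ≥ 85 mL/min.
Set (140 − 24) × 101.1 × 0.85 / (72 × SCr) = 85
SCr = (140 − 24) × 101.1 × 0.85 / (72 × 85) = 1.629 mg/dL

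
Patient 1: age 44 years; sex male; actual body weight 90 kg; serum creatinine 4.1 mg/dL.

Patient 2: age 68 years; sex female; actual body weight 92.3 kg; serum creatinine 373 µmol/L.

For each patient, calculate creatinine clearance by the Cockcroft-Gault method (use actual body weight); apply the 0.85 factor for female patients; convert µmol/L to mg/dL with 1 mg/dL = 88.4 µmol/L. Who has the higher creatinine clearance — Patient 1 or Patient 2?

Patient 1

Patient 1: CrCl = (140 − 44) × 90 / (72 × 4.1) = 8640.0 / 295.20 ≈ 29.3 mL/min
Patient 2: SCr = 373 / 88.4 = 4.219 mg/dL
Patient 2: CrCl = (140 − 68) × 92.3 / (72 × 4.219) × 0.85 = 6645.6 / 303.77 × 0.85 ≈ 18.6 mL/min
29.3 vs 18.6 mL/min → Patient 1 is higher.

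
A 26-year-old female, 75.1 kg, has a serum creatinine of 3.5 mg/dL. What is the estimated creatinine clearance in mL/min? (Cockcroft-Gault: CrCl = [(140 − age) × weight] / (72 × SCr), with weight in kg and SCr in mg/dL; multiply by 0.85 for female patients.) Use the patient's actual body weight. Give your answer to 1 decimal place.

28.9 mL/min

CrCl = (140 − 26) × 75.1 / (72 × 3.5) × 0.85 = 8561.4 / 252.00 × 0.85 ≈ 28.9 mL/min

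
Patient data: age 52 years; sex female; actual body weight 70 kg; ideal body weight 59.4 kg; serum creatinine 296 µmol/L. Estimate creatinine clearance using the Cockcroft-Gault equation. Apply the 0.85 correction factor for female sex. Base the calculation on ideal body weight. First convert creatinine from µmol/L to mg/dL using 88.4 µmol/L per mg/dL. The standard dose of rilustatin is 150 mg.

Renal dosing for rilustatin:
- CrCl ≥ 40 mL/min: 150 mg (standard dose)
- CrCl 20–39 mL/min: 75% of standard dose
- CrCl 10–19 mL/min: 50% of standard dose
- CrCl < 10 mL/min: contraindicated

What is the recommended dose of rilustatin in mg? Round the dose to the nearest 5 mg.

75 mg

SCr = 296 / 88.4 = 3.348 mg/dL
CrCl = (140 − 52) × 59.4 / (72 × 3.348) × 0.85 = 5227.2 / 241.06 × 0.85 ≈ 18.4 mL/min
CrCl ≈ 18 mL/min → bracket 10–19 mL/min.
50% of 150 mg = 75 mg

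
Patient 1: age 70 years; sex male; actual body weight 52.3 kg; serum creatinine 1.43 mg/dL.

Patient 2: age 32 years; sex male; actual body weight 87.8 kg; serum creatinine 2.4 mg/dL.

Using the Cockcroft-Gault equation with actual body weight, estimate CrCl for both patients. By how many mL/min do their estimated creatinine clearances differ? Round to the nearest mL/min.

19 mL/min

Patient 1: CrCl = (140 − 70) × 52.3 / (72 × 1.43) = 3661.0 / 102.96 ≈ 35.6 mL/min
Patient 2: CrCl = (140 − 32) × 87.8 / (72 × 2.4) = 9482.4 / 172.80 ≈ 54.9 mL/min
|35.6 − 54.9| = 19.3 mL/min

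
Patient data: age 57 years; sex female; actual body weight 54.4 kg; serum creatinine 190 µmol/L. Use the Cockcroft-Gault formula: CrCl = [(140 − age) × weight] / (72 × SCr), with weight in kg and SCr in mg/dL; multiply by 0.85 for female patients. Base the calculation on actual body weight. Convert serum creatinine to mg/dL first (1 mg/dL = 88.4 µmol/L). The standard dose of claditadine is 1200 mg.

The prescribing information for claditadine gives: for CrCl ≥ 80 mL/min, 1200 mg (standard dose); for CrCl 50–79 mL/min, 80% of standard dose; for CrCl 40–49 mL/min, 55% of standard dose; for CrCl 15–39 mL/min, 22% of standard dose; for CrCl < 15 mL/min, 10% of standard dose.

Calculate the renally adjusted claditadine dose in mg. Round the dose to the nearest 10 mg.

SCr = 190 / 88.4 = 2.149 mg/dL
CrCl = (140 − 57) × 54.4 / (72 × 2.149) × 0.85 = 4515.2 / 154.73 × 0.85 ≈ 24.8 mL/min
CrCl ≈ 25 mL/min → bracket 15–39 mL/min.
22% of 1200 mg = 264 mg → 260 mg

260 mg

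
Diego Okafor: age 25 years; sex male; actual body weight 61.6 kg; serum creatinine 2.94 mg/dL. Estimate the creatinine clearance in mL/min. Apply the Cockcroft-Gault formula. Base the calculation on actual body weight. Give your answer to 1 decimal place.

CrCl = (140 − 25) × 61.6 / (72 × 2.94) = 7084.0 / 211.68 ≈ 33.5 mL/min

33.5 mL/min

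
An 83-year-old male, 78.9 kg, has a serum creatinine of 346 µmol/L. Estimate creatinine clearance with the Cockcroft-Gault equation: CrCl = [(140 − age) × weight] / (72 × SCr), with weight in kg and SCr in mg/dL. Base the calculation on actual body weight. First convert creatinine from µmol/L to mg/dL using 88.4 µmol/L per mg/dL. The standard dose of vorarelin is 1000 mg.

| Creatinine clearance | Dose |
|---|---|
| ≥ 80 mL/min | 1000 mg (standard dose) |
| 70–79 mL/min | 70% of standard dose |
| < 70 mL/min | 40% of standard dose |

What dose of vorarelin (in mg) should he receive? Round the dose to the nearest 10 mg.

SCr = 346 / 88.4 = 3.914 mg/dL
CrCl = (140 − 83) × 78.9 / (72 × 3.914) = 4497.3 / 281.81 ≈ 16.0 mL/min
CrCl ≈ 16 mL/min → bracket < 70 mL/min.
40% of 1000 mg = 400 mg

400 mg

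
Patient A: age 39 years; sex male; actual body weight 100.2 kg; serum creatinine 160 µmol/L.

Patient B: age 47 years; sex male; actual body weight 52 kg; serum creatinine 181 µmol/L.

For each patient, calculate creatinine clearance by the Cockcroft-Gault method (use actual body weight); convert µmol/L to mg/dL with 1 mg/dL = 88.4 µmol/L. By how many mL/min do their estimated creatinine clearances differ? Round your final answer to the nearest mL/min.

45 mL/min

Patient A: SCr = 160 / 88.4 = 1.81 mg/dL
Patient A: CrCl = (140 − 39) × 100.2 / (72 × 1.81) = 10120.2 / 130.32 ≈ 77.7 mL/min
Patient B: SCr = 181 / 88.4 = 2.048 mg/dL
Patient B: CrCl = (140 − 47) × 52 / (72 × 2.048) = 4836.0 / 147.46 ≈ 32.8 mL/min
|77.7 − 32.8| = 44.9 mL/min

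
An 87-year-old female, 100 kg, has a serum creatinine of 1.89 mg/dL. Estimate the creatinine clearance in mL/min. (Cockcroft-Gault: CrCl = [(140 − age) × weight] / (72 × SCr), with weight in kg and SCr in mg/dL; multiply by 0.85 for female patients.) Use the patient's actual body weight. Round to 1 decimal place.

CrCl = (140 − 87) × 100 / (72 × 1.89) × 0.85 = 5300.0 / 136.08 × 0.85 ≈ 33.1 mL/min

33.1 mL/min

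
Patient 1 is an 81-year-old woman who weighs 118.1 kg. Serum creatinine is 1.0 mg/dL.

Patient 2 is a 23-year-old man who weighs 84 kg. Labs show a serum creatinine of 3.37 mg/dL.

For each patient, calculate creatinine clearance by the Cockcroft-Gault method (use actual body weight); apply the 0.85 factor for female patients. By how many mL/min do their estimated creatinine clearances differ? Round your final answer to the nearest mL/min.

Patient 1: CrCl = (140 − 81) × 118.1 / (72 × 1) × 0.85 = 6967.9 / 72.00 × 0.85 ≈ 82.3 mL/min
Patient 2: CrCl = (140 − 23) × 84 / (72 × 3.37) = 9828.0 / 242.64 ≈ 40.5 mL/min
|82.3 − 40.5| = 41.8 mL/min

42 mL/min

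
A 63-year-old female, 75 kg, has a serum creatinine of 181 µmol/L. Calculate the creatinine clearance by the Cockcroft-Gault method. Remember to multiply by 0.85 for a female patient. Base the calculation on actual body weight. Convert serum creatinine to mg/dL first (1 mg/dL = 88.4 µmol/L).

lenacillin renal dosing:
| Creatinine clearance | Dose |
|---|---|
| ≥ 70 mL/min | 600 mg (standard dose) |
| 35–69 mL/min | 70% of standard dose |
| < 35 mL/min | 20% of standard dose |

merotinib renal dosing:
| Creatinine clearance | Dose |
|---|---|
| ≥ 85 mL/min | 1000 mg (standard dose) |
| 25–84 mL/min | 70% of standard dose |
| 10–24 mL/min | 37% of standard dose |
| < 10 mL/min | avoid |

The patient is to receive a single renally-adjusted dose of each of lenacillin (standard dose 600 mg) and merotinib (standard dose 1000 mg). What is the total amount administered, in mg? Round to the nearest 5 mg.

SCr = 181 / 88.4 = 2.048 mg/dL
CrCl = (140 − 63) × 75 / (72 × 2.048) × 0.85 = 5775.0 / 147.46 × 0.85 ≈ 33.3 mL/min
CrCl ≈ 33 mL/min.
lenacillin: < 35 mL/min → 20% of 600 mg = 120 mg.
merotinib: 25–84 mL/min → 70% of 1000 mg = 700 mg.
Total = 120 + 700 = 820 mg.

820 mg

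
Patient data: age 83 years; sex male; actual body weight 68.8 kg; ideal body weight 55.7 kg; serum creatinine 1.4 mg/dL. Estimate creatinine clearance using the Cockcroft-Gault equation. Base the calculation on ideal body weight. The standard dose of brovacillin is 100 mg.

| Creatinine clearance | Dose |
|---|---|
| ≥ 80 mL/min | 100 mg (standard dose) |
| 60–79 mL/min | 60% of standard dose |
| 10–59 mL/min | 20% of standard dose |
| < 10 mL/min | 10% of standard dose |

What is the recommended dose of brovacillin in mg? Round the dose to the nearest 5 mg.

CrCl = (140 − 83) × 55.7 / (72 × 1.4) = 3174.9 / 100.80 ≈ 31.5 mL/min
CrCl ≈ 31 mL/min → bracket 10–59 mL/min.
20% of 100 mg = 20 mg

20 mg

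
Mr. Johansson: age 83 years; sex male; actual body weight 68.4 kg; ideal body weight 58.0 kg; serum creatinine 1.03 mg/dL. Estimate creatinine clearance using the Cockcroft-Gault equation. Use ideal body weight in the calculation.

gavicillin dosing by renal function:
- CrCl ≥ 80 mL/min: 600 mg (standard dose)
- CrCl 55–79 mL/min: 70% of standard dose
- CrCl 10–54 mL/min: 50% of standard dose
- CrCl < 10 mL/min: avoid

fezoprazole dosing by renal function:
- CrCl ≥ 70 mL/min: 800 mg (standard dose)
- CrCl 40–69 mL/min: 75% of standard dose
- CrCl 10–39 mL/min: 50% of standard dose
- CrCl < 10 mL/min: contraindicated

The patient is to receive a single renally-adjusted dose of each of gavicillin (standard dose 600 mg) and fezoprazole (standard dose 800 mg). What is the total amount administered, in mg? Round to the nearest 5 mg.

CrCl = (140 − 83) × 58 / (72 × 1.03) = 3306.0 / 74.16 ≈ 44.6 mL/min
CrCl ≈ 45 mL/min.
gavicillin: 10–54 mL/min → 50% of 600 mg = 300 mg.
fezoprazole: 40–69 mL/min → 75% of 800 mg = 600 mg.
Total = 300 + 600 = 900 mg.

900 mg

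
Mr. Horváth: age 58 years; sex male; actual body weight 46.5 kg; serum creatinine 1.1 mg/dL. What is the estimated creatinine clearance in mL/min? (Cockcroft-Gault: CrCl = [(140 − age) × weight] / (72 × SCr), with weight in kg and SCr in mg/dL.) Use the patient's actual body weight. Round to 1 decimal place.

CrCl = (140 − 58) × 46.5 / (72 × 1.1) = 3813.0 / 79.20 ≈ 48.1 mL/min

48.1 mL/min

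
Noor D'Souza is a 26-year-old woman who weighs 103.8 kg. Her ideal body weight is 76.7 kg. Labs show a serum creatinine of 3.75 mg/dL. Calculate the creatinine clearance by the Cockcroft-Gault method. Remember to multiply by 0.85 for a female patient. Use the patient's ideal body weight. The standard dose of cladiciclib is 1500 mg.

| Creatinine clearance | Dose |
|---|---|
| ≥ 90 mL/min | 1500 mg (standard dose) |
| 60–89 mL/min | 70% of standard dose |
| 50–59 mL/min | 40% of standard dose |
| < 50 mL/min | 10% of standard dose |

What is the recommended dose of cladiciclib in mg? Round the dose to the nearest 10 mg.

CrCl = (140 − 26) × 76.7 / (72 × 3.75) × 0.85 = 8743.8 / 270.00 × 0.85 ≈ 27.5 mL/min
CrCl ≈ 28 mL/min → bracket < 50 mL/min.
10% of 1500 mg = 150 mg

150 mg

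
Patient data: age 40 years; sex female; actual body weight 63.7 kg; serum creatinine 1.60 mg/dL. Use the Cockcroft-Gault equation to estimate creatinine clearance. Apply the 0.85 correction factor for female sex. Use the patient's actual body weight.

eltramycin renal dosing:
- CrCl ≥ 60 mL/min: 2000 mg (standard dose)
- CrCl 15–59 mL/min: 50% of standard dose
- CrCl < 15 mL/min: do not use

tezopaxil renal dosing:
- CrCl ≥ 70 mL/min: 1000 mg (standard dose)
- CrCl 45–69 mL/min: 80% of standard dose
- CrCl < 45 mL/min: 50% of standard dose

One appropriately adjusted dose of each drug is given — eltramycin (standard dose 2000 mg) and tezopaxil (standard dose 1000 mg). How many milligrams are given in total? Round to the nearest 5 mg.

CrCl = (140 − 40) × 63.7 / (72 × 1.6) × 0.85 = 6370.0 / 115.20 × 0.85 ≈ 47.0 mL/min
CrCl ≈ 47 mL/min.
eltramycin: 15–59 mL/min → 50% of 2000 mg = 1000 mg.
tezopaxil: 45–69 mL/min → 80% of 1000 mg = 800 mg.
Total = 1000 + 800 = 1800 mg.

1800 mg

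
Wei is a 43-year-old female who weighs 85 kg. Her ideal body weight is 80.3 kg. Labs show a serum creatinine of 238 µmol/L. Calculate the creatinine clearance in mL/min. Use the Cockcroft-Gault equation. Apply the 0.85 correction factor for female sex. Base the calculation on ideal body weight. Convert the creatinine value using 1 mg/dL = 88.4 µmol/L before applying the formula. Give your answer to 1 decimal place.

SCr = 238 / 88.4 = 2.692 mg/dL
CrCl = (140 − 43) × 80.3 / (72 × 2.692) × 0.85 = 7789.1 / 193.82 × 0.85 ≈ 34.2 mL/min

34.2 mL/min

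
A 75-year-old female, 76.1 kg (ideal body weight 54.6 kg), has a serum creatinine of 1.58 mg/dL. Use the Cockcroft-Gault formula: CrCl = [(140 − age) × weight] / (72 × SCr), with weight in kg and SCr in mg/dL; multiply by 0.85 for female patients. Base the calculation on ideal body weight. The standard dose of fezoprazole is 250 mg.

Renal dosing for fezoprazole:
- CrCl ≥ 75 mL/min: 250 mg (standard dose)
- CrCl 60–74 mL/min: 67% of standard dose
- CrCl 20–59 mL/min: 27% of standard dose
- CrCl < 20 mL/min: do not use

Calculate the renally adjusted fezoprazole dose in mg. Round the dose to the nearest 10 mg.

CrCl = (140 − 75) × 54.6 / (72 × 1.58) × 0.85 = 3549.0 / 113.76 × 0.85 ≈ 26.5 mL/min
CrCl ≈ 27 mL/min → bracket 20–59 mL/min.
27% of 250 mg = 67.5 mg → 70 mg

70 mg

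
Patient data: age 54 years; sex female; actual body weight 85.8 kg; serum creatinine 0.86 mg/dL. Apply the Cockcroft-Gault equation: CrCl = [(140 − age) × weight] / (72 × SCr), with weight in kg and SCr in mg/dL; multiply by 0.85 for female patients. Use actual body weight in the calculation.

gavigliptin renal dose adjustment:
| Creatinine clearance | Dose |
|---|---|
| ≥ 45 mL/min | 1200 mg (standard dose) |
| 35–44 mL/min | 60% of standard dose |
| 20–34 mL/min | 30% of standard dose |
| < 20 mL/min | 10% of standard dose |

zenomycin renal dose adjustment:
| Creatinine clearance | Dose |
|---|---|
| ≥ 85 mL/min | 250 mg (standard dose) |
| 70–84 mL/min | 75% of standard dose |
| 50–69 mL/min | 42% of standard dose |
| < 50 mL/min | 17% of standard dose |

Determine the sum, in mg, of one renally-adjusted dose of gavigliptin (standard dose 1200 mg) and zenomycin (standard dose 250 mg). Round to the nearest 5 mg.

1450 mg

CrCl = (140 − 54) × 85.8 / (72 × 0.86) × 0.85 = 7378.8 / 61.92 × 0.85 ≈ 101.3 mL/min
CrCl ≈ 101 mL/min.
gavigliptin: ≥ 45 mL/min → 100% of 1200 mg = 1200 mg.
zenomycin: ≥ 85 mL/min → 100% of 250 mg = 250 mg.
Total = 1200 + 250 = 1450 mg.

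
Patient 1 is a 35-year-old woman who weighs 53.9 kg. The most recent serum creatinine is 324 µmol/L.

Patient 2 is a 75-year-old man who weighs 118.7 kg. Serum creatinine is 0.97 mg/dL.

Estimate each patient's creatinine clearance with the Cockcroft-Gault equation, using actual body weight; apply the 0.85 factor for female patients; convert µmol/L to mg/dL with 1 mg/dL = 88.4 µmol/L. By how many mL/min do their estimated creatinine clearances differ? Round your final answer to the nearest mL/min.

Patient 1: SCr = 324 / 88.4 = 3.665 mg/dL
Patient 1: CrCl = (140 − 35) × 53.9 / (72 × 3.665) × 0.85 = 5659.5 / 263.88 × 0.85 ≈ 18.2 mL/min
Patient 2: CrCl = (140 − 75) × 118.7 / (72 × 0.97) = 7715.5 / 69.84 ≈ 110.5 mL/min
|18.2 − 110.5| = 92.3 mL/min

92 mL/min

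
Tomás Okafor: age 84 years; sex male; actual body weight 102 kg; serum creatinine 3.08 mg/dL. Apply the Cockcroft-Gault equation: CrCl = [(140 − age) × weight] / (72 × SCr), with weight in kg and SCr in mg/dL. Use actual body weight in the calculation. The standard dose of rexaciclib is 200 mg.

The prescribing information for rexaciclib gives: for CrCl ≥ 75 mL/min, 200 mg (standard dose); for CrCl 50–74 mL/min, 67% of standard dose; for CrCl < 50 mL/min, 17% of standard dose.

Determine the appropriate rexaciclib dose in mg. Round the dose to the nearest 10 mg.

CrCl = (140 − 84) × 102 / (72 × 3.08) = 5712.0 / 221.76 ≈ 25.8 mL/min
CrCl ≈ 26 mL/min → bracket < 50 mL/min.
17% of 200 mg = 34 mg → 30 mg

30 mg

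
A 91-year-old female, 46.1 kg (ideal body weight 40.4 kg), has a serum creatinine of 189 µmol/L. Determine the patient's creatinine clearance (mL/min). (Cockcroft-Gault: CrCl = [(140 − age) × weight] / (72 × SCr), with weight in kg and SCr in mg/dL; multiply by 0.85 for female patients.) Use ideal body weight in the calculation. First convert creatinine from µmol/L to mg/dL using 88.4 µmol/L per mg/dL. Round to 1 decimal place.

10.9 mL/min

SCr = 189 / 88.4 = 2.138 mg/dL
CrCl = (140 − 91) × 40.4 / (72 × 2.138) × 0.85 = 1979.6 / 153.94 × 0.85 ≈ 10.9 mL/min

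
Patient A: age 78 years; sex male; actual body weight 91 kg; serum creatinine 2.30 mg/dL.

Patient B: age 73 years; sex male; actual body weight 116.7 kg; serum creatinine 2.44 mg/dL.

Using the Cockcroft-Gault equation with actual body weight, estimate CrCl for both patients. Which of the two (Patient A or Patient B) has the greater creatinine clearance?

Patient B

Patient A: CrCl = (140 − 78) × 91 / (72 × 2.3) = 5642.0 / 165.60 ≈ 34.1 mL/min
Patient B: CrCl = (140 − 73) × 116.7 / (72 × 2.44) = 7818.9 / 175.68 ≈ 44.5 mL/min
34.1 vs 44.5 mL/min → Patient B is higher.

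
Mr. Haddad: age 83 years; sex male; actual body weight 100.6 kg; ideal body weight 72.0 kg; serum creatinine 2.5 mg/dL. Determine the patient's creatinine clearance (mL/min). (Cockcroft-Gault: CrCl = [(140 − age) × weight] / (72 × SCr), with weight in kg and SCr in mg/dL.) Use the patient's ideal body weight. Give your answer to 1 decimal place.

22.8 mL/min

CrCl = (140 − 83) × 72 / (72 × 2.5) = 4104.0 / 180.00 ≈ 22.8 mL/min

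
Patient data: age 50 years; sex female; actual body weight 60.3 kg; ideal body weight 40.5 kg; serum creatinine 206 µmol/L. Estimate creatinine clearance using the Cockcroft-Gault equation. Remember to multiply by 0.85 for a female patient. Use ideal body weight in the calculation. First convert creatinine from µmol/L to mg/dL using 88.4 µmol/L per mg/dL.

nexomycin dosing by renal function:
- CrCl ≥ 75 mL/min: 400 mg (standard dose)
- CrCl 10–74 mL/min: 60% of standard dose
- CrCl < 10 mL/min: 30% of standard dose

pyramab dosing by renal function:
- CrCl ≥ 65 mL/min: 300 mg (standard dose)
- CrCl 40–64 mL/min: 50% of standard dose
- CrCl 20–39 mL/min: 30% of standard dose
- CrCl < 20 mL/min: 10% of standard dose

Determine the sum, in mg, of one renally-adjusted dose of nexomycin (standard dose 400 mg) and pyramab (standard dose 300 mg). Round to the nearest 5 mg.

270 mg

SCr = 206 / 88.4 = 2.33 mg/dL
CrCl = (140 − 50) × 40.5 / (72 × 2.33) × 0.85 = 3645.0 / 167.76 × 0.85 ≈ 18.5 mL/min
CrCl ≈ 18 mL/min.
nexomycin: 10–74 mL/min → 60% of 400 mg = 240 mg.
pyramab: < 20 mL/min → 10% of 300 mg = 30 mg.
Total = 240 + 30 = 270 mg.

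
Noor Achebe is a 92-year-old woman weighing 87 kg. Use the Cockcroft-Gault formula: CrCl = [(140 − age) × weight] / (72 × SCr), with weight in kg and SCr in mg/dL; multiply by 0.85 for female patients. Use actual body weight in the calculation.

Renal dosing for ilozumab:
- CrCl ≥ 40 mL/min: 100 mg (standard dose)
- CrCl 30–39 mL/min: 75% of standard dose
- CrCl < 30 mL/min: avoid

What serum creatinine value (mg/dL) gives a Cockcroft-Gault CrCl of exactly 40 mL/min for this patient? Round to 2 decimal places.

1.23 mg/dL

Standard dose requires CrCl ≥ 40 mL/min.
Set (140 − 92) × 87 × 0.85 / (72 × SCr) = 40
SCr = (140 − 92) × 87 × 0.85 / (72 × 40) = 1.232 mg/dL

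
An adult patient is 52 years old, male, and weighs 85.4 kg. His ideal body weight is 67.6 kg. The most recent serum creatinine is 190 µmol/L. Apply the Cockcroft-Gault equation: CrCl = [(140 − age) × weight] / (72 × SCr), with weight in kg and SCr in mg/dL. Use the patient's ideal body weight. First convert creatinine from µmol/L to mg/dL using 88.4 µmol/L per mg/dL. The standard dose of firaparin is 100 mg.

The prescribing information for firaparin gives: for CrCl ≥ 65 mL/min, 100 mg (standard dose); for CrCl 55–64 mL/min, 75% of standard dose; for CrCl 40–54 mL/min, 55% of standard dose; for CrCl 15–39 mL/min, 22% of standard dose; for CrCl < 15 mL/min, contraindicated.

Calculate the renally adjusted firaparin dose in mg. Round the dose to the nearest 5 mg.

SCr = 190 / 88.4 = 2.149 mg/dL
CrCl = (140 − 52) × 67.6 / (72 × 2.149) = 5948.8 / 154.73 ≈ 38.4 mL/min
CrCl ≈ 38 mL/min → bracket 15–39 mL/min.
22% of 100 mg = 22 mg → 20 mg

20 mg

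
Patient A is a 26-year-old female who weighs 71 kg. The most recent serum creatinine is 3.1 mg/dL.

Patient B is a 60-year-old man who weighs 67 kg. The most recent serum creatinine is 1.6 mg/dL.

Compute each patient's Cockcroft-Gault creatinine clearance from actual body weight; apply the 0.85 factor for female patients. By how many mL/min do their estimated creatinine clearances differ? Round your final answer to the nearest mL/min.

Patient A: CrCl = (140 − 26) × 71 / (72 × 3.1) × 0.85 = 8094.0 / 223.20 × 0.85 ≈ 30.8 mL/min
Patient B: CrCl = (140 − 60) × 67 / (72 × 1.6) = 5360.0 / 115.20 ≈ 46.5 mL/min
|30.8 − 46.5| = 15.7 mL/min

16 mL/min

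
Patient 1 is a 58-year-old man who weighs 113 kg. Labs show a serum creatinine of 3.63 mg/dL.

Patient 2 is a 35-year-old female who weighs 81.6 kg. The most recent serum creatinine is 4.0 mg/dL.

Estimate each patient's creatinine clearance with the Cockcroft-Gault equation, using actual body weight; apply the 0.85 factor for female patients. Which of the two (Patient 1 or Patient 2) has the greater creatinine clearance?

Patient 1: CrCl = (140 − 58) × 113 / (72 × 3.63) = 9266.0 / 261.36 ≈ 35.5 mL/min
Patient 2: CrCl = (140 − 35) × 81.6 / (72 × 4) × 0.85 = 8568.0 / 288.00 × 0.85 ≈ 25.3 mL/min
35.5 vs 25.3 mL/min → Patient 1 is higher.

Patient 1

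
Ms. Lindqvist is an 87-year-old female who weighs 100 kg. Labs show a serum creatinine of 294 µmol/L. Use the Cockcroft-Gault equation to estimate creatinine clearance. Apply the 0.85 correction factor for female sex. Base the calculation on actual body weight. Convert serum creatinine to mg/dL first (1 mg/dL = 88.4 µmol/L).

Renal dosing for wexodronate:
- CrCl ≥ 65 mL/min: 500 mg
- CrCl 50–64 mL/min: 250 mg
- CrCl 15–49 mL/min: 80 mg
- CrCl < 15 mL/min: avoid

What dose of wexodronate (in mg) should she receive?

SCr = 294 / 88.4 = 3.326 mg/dL
CrCl = (140 − 87) × 100 / (72 × 3.326) × 0.85 = 5300.0 / 239.47 × 0.85 ≈ 18.8 mL/min
CrCl ≈ 19 mL/min → bracket 15–49 mL/min.
Dose for this bracket: 80 mg.

80 mg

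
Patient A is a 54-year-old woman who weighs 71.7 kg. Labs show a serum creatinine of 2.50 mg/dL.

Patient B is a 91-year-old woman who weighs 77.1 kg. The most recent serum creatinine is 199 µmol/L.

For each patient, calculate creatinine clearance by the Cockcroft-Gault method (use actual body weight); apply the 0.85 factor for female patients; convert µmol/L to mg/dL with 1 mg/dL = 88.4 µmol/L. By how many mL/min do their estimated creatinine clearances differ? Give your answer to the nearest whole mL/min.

9 mL/min

Patient A: CrCl = (140 − 54) × 71.7 / (72 × 2.5) × 0.85 = 6166.2 / 180.00 × 0.85 ≈ 29.1 mL/min
Patient B: SCr = 199 / 88.4 = 2.251 mg/dL
Patient B: CrCl = (140 − 91) × 77.1 / (72 × 2.251) × 0.85 = 3777.9 / 162.07 × 0.85 ≈ 19.8 mL/min
|29.1 − 19.8| = 9.3 mL/min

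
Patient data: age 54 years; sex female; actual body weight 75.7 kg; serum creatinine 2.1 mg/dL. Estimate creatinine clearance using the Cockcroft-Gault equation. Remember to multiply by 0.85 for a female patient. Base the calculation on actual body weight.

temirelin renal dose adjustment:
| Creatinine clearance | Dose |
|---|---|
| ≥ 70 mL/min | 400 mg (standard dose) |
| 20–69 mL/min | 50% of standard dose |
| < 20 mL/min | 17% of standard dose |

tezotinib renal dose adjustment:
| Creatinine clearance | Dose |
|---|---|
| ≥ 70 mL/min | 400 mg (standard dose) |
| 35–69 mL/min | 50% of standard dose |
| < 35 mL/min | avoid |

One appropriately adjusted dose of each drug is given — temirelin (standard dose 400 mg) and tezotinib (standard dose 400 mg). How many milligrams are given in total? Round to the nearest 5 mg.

CrCl = (140 − 54) × 75.7 / (72 × 2.1) × 0.85 = 6510.2 / 151.20 × 0.85 ≈ 36.6 mL/min
CrCl ≈ 37 mL/min.
temirelin: 20–69 mL/min → 50% of 400 mg = 200 mg.
tezotinib: 35–69 mL/min → 50% of 400 mg = 200 mg.
Total = 200 + 200 = 400 mg.

400 mg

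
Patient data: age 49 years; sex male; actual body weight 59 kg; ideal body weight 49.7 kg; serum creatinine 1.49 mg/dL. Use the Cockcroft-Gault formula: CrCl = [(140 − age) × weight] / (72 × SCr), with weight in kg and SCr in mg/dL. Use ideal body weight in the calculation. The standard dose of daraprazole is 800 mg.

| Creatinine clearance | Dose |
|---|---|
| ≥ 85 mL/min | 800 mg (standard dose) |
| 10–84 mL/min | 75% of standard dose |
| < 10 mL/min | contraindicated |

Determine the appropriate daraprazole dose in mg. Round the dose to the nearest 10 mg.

CrCl = (140 − 49) × 49.7 / (72 × 1.49) = 4522.7 / 107.28 ≈ 42.2 mL/min
CrCl ≈ 42 mL/min → bracket 10–84 mL/min.
75% of 800 mg = 600 mg

600 mg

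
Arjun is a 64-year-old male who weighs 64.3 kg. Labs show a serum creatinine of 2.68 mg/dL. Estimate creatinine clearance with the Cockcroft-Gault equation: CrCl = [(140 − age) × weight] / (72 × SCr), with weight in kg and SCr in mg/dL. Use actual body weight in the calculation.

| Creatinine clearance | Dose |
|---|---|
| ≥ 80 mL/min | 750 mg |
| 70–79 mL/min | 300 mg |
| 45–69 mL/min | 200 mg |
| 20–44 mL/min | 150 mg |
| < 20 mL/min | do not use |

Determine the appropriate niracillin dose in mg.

CrCl = (140 − 64) × 64.3 / (72 × 2.68) = 4886.8 / 192.96 ≈ 25.3 mL/min
CrCl ≈ 25 mL/min → bracket 20–44 mL/min.
Dose for this bracket: 150 mg.

150 mg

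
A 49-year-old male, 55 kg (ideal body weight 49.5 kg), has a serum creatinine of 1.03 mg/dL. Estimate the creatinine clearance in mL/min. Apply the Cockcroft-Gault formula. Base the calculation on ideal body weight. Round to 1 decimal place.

CrCl = (140 − 49) × 49.5 / (72 × 1.03) = 4504.5 / 74.16 ≈ 60.7 mL/min

60.7 mL/min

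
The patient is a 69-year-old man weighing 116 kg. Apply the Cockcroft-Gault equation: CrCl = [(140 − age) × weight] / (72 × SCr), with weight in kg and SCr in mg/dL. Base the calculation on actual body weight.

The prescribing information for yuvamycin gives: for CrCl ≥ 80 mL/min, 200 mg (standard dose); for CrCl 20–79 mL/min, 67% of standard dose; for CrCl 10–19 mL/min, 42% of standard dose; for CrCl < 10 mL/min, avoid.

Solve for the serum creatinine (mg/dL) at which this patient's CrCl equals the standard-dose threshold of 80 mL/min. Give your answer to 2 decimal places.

Standard dose requires CrCl ≥ 80 mL/min.
Set (140 − 69) × 116 / (72 × SCr) = 80
SCr = (140 − 69) × 116 / (72 × 80) = 1.430 mg/dL

1.43 mg/dL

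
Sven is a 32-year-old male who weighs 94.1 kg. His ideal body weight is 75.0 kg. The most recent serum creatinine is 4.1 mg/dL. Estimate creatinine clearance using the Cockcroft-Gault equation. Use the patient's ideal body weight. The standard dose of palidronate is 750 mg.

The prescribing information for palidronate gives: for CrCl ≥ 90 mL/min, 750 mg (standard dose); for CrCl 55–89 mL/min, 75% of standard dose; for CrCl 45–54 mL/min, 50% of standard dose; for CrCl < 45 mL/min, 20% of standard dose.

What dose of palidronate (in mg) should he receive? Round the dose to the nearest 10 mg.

150 mg

CrCl = (140 − 32) × 75 / (72 × 4.1) = 8100.0 / 295.20 ≈ 27.4 mL/min
CrCl ≈ 27 mL/min → bracket < 45 mL/min.
20% of 750 mg = 150 mg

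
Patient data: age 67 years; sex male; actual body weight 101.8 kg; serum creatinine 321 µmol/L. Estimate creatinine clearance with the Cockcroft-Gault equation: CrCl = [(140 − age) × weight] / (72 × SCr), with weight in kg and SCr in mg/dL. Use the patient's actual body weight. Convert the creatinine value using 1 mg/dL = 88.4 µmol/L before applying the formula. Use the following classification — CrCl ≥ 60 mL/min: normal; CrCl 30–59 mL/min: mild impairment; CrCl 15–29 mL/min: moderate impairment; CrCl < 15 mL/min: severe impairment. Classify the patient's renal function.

moderate impairment

SCr = 321 / 88.4 = 3.631 mg/dL
CrCl = (140 − 67) × 101.8 / (72 × 3.631) = 7431.4 / 261.43 ≈ 28.4 mL/min
28 mL/min falls in the 'moderate impairment' range.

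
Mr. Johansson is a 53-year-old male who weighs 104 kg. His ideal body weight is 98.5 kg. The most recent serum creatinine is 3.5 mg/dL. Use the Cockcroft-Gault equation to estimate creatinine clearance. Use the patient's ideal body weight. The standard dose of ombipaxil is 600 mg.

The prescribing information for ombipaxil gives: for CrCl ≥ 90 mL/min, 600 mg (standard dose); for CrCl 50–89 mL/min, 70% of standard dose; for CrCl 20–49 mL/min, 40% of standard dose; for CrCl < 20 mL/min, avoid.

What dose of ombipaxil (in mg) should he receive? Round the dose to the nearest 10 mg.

CrCl = (140 − 53) × 98.5 / (72 × 3.5) = 8569.5 / 252.00 ≈ 34.0 mL/min
CrCl ≈ 34 mL/min → bracket 20–49 mL/min.
40% of 600 mg = 240 mg

240 mg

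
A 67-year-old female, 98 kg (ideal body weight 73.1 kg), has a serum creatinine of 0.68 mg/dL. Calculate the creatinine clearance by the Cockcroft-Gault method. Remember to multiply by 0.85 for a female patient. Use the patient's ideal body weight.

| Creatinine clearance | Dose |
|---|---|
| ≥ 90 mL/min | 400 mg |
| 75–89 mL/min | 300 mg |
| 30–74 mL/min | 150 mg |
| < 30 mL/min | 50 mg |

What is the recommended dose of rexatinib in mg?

CrCl = (140 − 67) × 73.1 / (72 × 0.68) × 0.85 = 5336.3 / 48.96 × 0.85 ≈ 92.6 mL/min
CrCl ≈ 93 mL/min → bracket ≥ 90 mL/min.
Dose for this bracket: 400 mg.

400 mg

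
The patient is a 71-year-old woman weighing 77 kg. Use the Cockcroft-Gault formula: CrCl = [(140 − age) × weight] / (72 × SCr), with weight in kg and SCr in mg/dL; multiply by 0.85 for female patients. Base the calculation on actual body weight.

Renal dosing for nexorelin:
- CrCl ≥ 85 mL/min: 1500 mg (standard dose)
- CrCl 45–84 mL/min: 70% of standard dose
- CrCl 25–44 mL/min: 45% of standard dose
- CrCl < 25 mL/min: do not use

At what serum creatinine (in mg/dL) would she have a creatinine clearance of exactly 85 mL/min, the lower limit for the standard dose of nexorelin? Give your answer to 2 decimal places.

0.74 mg/dL

Standard dose requires CrCl ≥ 85 mL/min.
Set (140 − 71) × 77 × 0.85 / (72 × SCr) = 85
SCr = (140 − 71) × 77 × 0.85 / (72 × 85) = 0.738 mg/dL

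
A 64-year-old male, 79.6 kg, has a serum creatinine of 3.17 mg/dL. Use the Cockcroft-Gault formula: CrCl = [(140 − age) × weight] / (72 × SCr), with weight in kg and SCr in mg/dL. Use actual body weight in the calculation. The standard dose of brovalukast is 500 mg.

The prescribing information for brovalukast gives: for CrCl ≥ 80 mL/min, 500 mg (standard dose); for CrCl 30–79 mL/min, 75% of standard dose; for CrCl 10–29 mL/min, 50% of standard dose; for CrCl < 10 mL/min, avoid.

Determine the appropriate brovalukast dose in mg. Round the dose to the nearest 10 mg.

250 mg

CrCl = (140 − 64) × 79.6 / (72 × 3.17) = 6049.6 / 228.24 ≈ 26.5 mL/min
CrCl ≈ 27 mL/min → bracket 10–29 mL/min.
50% of 500 mg = 250 mg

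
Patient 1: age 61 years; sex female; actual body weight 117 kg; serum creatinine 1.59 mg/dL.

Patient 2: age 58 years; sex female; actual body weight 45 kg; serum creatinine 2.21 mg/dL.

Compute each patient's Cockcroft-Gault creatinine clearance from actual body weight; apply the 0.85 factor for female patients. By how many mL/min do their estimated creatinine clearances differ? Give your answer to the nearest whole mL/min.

49 mL/min

Patient 1: CrCl = (140 − 61) × 117 / (72 × 1.59) × 0.85 = 9243.0 / 114.48 × 0.85 ≈ 68.6 mL/min
Patient 2: CrCl = (140 − 58) × 45 / (72 × 2.21) × 0.85 = 3690.0 / 159.12 × 0.85 ≈ 19.7 mL/min
|68.6 − 19.7| = 48.9 mL/min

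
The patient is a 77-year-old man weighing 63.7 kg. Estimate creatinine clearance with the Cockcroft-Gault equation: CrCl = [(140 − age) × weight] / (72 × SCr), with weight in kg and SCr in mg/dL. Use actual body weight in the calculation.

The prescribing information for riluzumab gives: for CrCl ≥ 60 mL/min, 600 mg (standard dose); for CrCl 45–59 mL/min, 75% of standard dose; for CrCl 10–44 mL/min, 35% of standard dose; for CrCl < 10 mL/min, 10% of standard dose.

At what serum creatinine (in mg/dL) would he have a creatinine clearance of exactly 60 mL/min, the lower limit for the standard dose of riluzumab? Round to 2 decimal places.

Standard dose requires CrCl ≥ 60 mL/min.
Set (140 − 77) × 63.7 / (72 × SCr) = 60
SCr = (140 − 77) × 63.7 / (72 × 60) = 0.929 mg/dL

0.93 mg/dL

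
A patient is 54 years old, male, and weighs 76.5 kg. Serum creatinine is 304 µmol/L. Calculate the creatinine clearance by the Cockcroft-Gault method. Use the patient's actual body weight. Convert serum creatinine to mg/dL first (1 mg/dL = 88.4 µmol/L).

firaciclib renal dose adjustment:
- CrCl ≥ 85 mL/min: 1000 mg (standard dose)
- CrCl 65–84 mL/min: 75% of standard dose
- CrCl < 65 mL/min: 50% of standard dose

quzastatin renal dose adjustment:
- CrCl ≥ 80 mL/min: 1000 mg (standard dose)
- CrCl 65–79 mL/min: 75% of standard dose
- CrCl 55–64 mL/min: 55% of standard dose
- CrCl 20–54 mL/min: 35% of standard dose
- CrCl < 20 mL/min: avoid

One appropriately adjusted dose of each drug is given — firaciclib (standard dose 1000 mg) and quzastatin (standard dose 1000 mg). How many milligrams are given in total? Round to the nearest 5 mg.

SCr = 304 / 88.4 = 3.439 mg/dL
CrCl = (140 − 54) × 76.5 / (72 × 3.439) = 6579.0 / 247.61 ≈ 26.6 mL/min
CrCl ≈ 27 mL/min.
firaciclib: < 65 mL/min → 50% of 1000 mg = 500 mg.
quzastatin: 20–54 mL/min → 35% of 1000 mg = 350 mg.
Total = 500 + 350 = 850 mg.

850 mg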